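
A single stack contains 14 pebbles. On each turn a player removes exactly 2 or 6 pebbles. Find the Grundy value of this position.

1

Compute g(0), g(1), … for moves {2, 6}:
g(0) = mex{} = 0
g(1) = mex{} = 0
g(2) = mex{0} = 1
g(3) = mex{0} = 1
g(4) = mex{1} = 0
g(5) = mex{1} = 0
g(6) = mex{0} = 1
g(7) = mex{0} = 1
g(8) = mex{1} = 0
g(9) = mex{1} = 0
g(10) = mex{0} = 1
g(11) = mex{0} = 1
g(12) = mex{1} = 0
g(13) = mex{1} = 0
g(14) = mex{0} = 1
So g(14) = 1.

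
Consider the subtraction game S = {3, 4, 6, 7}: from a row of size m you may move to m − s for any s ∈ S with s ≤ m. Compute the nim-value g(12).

Grundy values for subtraction set {3, 4, 6, 7}:
k:     0  1  2  3  4  5  6  7  8  9 10 11 12
g(k):  0  0  0  1  1  1  2  2  2  3  0  0  0
So g(12) = 0.

0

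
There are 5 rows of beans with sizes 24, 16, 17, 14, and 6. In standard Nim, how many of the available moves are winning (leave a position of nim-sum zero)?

3

Write each in binary and XOR column by column:
  11000  (24)
  10000  (16)
  10001  (17)
  01110  (14)
  00110  (6)
  -----
  10001  (17)
The overall nim-sum is X = 17. A row of size p has a winning move iff p XOR X < p (reduce it to p XOR X).
  24: 24 XOR 17 = 9 < 24 — winning move (to 9).
  16: 16 XOR 17 = 1 < 16 — winning move (to 1).
  17: 17 XOR 17 = 0 < 17 — winning move (to 0).
  14: 14 XOR 17 = 31 ≥ 14 — no move.
  6: 6 XOR 17 = 23 ≥ 6 — no move.
That gives 3 winning moves.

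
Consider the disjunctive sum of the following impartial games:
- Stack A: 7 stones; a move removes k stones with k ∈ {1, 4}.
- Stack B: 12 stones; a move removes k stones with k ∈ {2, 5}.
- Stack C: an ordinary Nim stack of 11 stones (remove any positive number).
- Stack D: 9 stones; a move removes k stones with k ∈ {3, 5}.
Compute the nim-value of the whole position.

9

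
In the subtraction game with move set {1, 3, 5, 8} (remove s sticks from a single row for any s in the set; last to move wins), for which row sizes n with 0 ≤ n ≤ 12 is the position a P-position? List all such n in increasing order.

Build the Grundy sequence with g(k) = mex{g(k−s) : s ∈ {1, 3, 5, 8}, s ≤ k}:
g(0) = mex{} = 0
g(1) = mex{0} = 1
g(2) = mex{1} = 0
g(3) = mex{0} = 1
g(4) = mex{1} = 0
g(5) = mex{0} = 1
g(6) = mex{1} = 0
g(7) = mex{0} = 1
g(8) = mex{0,1} = 2
g(9) = mex{0,1,2} = 3
g(10) = mex{0,1,3} = 2
g(11) = mex{0,1,2} = 3
g(12) = mex{0,1,3} = 2
The P-positions (g = 0) in 0..12 are 0, 2, 4, 6.

0, 2, 4, 6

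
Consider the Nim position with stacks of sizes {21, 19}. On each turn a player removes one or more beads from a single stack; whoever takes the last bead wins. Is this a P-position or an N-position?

N-position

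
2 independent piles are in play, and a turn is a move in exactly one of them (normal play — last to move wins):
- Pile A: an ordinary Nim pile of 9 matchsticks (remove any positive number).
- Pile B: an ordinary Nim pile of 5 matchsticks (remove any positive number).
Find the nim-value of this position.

12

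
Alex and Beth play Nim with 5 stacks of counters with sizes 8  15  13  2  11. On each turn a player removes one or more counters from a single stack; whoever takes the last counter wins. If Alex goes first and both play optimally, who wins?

Alex wins

Nim-sum: 8 ⊕ 15 ⊕ 13 ⊕ 2 ⊕ 11 = 3.
The nim-sum is 3 ≠ 0, so this is an N-position: the player to move can win; Alex has a winning move.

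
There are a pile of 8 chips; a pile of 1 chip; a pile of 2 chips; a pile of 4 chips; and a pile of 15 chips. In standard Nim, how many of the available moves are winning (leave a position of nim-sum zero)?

0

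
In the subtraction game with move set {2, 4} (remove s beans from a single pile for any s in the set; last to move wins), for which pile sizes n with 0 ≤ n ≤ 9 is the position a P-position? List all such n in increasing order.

Build the Grundy sequence with g(k) = mex{g(k−s) : s ∈ {2, 4}, s ≤ k}:
g(0) = mex{} = 0
g(1) = mex{} = 0
g(2) = mex{0} = 1
g(3) = mex{0} = 1
g(4) = mex{0,1} = 2
g(5) = mex{0,1} = 2
g(6) = mex{1,2} = 0
g(7) = mex{1,2} = 0
g(8) = mex{0,2} = 1
g(9) = mex{0,2} = 1
The P-positions (g = 0) in 0..9 are 0, 1, 6, 7.

0, 1, 6, 7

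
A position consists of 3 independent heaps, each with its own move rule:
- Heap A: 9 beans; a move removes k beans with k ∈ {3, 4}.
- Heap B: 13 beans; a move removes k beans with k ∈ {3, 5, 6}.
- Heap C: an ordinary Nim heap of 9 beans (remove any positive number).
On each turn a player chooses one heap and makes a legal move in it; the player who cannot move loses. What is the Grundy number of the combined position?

8

Grundy values for heap A (subtraction set {3, 4}):
g(0) = mex{} = 0
g(1) = mex{} = 0
g(2) = mex{} = 0
g(3) = mex{0} = 1
g(4) = mex{0} = 1
g(5) = mex{0} = 1
g(6) = mex{0,1} = 2
g(7) = mex{1} = 0
g(8) = mex{1} = 0
g(9) = mex{1,2} = 0
So g(9) = 0.
For heap B, compute g(0), g(1), … with moves {3, 5, 6}:
k:     0  1  2  3  4  5  6  7  8  9 10 11 12 13
g(k):  0  0  0  1  1  1  2  2  2  0  0  0  1  1
So g(13) = 1.
Heap C is a plain Nim heap of size 9, so its Grundy value is 9.
By the Sprague-Grundy theorem, the Grundy value of a sum of independent games is the XOR of the component values.
Combined value = 0 XOR 1 XOR 9 = 8.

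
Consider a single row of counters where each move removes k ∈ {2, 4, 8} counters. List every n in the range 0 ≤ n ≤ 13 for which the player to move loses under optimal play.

0, 1, 6, 7, 12, 13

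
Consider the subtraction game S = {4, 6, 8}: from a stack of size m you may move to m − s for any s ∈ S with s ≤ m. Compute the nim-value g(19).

1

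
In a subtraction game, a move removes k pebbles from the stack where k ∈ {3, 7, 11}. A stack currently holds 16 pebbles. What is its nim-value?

Build the Grundy sequence with g(k) = mex{g(k−s) : s ∈ {3, 7, 11}, s ≤ k}:
k:     0  1  2  3  4  5  6  7  8  9 10 11 12 13 14 15 16
g(k):  0  0  0  1  1  1  0  2  2  1  0  3  2  1  0  0  0
So g(16) = 0.

0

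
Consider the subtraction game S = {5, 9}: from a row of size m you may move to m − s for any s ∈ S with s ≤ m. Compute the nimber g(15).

0

Build the Grundy sequence with g(k) = mex{g(k−s) : s ∈ {5, 9}, s ≤ k}:
k:     0  1  2  3  4  5  6  7  8  9 10 11 12 13 14 15
g(k):  0  0  0  0  0  1  1  1  1  1  2  2  2  2  0  0
So g(15) = 0.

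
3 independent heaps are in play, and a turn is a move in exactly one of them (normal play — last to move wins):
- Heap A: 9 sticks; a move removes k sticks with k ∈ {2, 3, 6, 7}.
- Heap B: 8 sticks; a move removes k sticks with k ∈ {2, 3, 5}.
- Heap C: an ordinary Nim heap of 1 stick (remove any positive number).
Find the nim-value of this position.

1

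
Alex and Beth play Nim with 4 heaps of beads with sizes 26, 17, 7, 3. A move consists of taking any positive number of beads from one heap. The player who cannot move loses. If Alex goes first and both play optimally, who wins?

Nim-sum: 26 ^ 17 ^ 7 ^ 3 = 15.
The nim-sum is 15 ≠ 0, so this is an N-position: the player to move can win; Alex has a winning move.

Alex wins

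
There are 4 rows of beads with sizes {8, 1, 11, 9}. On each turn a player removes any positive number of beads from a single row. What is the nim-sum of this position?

Nim-sum: 8 XOR 1 XOR 11 XOR 9 = 11.

11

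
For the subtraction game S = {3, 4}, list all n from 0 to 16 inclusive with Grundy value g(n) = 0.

Build the Grundy sequence with g(k) = mex{g(k−s) : s ∈ {3, 4}, s ≤ k}:
k:     0  1  2  3  4  5  6  7  8  9 10 11 12 13 14 15 16
g(k):  0  0  0  1  1  1  2  0  0  0  1  1  1  2  0  0  0
The P-positions (g = 0) in 0..16 are 0, 1, 2, 7, 8, 9, 14, 15, 16.

0, 1, 2, 7, 8, 9, 14, 15, 16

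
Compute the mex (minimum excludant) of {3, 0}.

0 is in the set but 1 is not, so the mex is 1.

1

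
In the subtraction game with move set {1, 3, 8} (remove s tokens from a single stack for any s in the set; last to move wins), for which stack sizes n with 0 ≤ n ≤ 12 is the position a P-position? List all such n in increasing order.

0, 2, 4, 6, 11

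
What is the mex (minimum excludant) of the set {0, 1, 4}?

The values 0, 1 are all present; 2 is the first non-negative integer missing from the set.

2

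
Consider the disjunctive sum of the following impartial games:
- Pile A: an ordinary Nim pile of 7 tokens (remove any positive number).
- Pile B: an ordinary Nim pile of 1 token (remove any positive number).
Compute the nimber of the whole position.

Pile A is a plain Nim pile of size 7, so its Grundy value is 7.
Pile B is a plain Nim pile of size 1, so its Grundy value is 1.
The value of a disjunctive sum is the nim-sum of the parts.
Combined value = 7 ⊕ 1 = 6.

6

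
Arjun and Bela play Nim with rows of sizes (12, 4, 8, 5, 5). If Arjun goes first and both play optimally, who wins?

Bela wins

Compute the nim-sum pairwise:
12 XOR 4 = 8
8 XOR 8 = 0
0 XOR 5 = 5
5 XOR 5 = 0
The nim-sum is 0, so this is a P-position: the player to move is in a losing position under optimal play; Arjun is about to move from it and so loses — Bela wins.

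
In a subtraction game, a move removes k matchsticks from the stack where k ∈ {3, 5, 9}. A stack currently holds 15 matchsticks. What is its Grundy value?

Compute g(0), g(1), … for moves {3, 5, 9}:
k:     0  1  2  3  4  5  6  7  8  9 10 11 12 13 14 15
g(k):  0  0  0  1  1  1  2  2  0  3  3  1  0  2  0  1
So g(15) = 1.

1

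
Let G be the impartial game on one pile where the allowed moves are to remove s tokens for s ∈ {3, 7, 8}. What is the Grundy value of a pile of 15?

Compute g(0), g(1), … for moves {3, 7, 8}:
k:     0  1  2  3  4  5  6  7  8  9 10 11 12 13 14 15
g(k):  0  0  0  1  1  1  0  2  2  1  3  0  0  2  1  1
So g(15) = 1.

1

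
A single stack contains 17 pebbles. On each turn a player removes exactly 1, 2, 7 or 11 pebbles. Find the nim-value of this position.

Compute g(0), g(1), … for moves {1, 2, 7, 11}:
k:     0  1  2  3  4  5  6  7  8  9 10 11 12 13 14 15 16 17
g(k):  0  1  2  0  1  2  0  1  2  0  1  2  0  1  2  0  1  2
So g(17) = 2.

2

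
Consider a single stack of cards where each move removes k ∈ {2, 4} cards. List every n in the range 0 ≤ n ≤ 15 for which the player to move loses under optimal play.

0, 1, 6, 7, 12, 13

Build the Grundy sequence with g(k) = mex{g(k−s) : s ∈ {2, 4}, s ≤ k}:
k:     0  1  2  3  4  5  6  7  8  9 10 11 12 13 14 15
g(k):  0  0  1  1  2  2  0  0  1  1  2  2  0  0  1  1
The P-positions (g = 0) in 0..15 are 0, 1, 6, 7, 12, 13.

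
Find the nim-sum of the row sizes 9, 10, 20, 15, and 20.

12

Write each in binary and XOR column by column:
  01001  (9)
  01010  (10)
  10100  (20)
  01111  (15)
  10100  (20)
  -----
  01100  (12)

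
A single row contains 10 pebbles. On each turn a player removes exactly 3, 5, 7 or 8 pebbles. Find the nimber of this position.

Compute g(0), g(1), … for moves {3, 5, 7, 8}:
g(0) = mex{} = 0
g(1) = mex{} = 0
g(2) = mex{} = 0
g(3) = mex{0} = 1
g(4) = mex{0} = 1
g(5) = mex{0} = 1
g(6) = mex{0,1} = 2
g(7) = mex{0,1} = 2
g(8) = mex{0,1} = 2
g(9) = mex{0,1,2} = 3
g(10) = mex{0,1,2} = 3
So g(10) = 3.

3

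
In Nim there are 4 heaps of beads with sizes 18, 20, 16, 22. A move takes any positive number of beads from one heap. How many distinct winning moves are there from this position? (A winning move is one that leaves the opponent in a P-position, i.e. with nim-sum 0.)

0

Compute the nim-sum pairwise:
18 XOR 20 = 6
6 XOR 16 = 22
22 XOR 22 = 0
The nim-sum is already 0, so every move leaves a nonzero nim-sum — there are no winning moves.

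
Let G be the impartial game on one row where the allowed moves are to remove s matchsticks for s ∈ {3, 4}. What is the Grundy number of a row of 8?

0

Build the Grundy sequence with g(k) = mex{g(k−s) : s ∈ {3, 4}, s ≤ k}:
k:     0  1  2  3  4  5  6  7  8
g(k):  0  0  0  1  1  1  2  0  0
So g(8) = 0.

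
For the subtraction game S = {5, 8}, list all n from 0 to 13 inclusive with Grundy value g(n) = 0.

0, 1, 2, 3, 4, 13

Grundy values for subtraction set {5, 8}:
g(0) = mex{} = 0
g(1) = mex{} = 0
g(2) = mex{} = 0
g(3) = mex{} = 0
g(4) = mex{} = 0
g(5) = mex{0} = 1
g(6) = mex{0} = 1
g(7) = mex{0} = 1
g(8) = mex{0} = 1
g(9) = mex{0} = 1
g(10) = mex{0,1} = 2
g(11) = mex{0,1} = 2
g(12) = mex{0,1} = 2
g(13) = mex{1} = 0
The P-positions (g = 0) in 0..13 are 0, 1, 2, 3, 4, 13.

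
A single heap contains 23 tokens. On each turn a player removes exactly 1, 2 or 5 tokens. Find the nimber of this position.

2

Grundy values for subtraction set {1, 2, 5}:
k:     0  1  2  3  4  5  6  7  8  9 10 11 12 13 14 15 16 17 18 19 20 21 22 23
g(k):  0  1  2  0  1  2  0  1  2  0  1  2  0  1  2  0  1  2  0  1  2  0  1  2
So g(23) = 2.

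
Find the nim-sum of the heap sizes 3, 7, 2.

6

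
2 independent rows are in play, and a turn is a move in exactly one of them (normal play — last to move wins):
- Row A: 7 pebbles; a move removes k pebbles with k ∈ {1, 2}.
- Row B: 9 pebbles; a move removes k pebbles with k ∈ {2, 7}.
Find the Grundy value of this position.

Build the Grundy sequence for row A with g(k) = mex{g(k−s) : s ∈ {1, 2}, s ≤ k}:
g(0) = mex{} = 0
g(1) = mex{0} = 1
g(2) = mex{0,1} = 2
g(3) = mex{1,2} = 0
g(4) = mex{0,2} = 1
g(5) = mex{0,1} = 2
g(6) = mex{1,2} = 0
g(7) = mex{0,2} = 1
So g(7) = 1.
Grundy values for row B (subtraction set {2, 7}):
k:     0  1  2  3  4  5  6  7  8  9
g(k):  0  0  1  1  0  0  1  1  2  0
So g(9) = 0.
By the Sprague-Grundy theorem, the Grundy value of a sum of independent games is the XOR of the component values.
Combined value = 1 ⊕ 0 = 1.

1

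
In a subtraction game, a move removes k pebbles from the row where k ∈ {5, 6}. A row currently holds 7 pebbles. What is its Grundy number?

1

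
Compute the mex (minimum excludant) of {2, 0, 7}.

0 is in the set but 1 is not, so the mex is 1.

1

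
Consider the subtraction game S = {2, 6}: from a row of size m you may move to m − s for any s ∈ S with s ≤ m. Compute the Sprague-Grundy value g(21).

0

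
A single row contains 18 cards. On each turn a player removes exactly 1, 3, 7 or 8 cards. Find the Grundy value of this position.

1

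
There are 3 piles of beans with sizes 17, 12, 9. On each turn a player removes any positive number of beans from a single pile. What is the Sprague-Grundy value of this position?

20

Compute the nim-sum pairwise:
17 ⊕ 12 = 29
29 ⊕ 9 = 20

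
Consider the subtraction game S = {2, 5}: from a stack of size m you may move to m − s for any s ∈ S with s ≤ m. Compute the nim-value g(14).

0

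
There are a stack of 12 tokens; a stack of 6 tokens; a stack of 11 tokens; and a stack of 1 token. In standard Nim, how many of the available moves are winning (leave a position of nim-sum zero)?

Compute the nim-sum pairwise:
12 XOR 6 = 10
10 XOR 11 = 1
1 XOR 1 = 0
The nim-sum is already 0, so every move leaves a nonzero nim-sum — there are no winning moves.

0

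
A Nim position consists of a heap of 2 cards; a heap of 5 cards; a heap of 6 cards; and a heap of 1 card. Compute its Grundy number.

0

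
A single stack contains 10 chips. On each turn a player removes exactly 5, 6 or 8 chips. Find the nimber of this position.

2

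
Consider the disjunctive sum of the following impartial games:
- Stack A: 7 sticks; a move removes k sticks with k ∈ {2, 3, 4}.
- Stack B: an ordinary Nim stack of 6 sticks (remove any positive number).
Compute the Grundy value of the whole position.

6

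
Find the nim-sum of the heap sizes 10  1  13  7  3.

2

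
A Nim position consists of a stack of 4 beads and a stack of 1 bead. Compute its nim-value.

Nim-sum: 4 ^ 1 = 5.

5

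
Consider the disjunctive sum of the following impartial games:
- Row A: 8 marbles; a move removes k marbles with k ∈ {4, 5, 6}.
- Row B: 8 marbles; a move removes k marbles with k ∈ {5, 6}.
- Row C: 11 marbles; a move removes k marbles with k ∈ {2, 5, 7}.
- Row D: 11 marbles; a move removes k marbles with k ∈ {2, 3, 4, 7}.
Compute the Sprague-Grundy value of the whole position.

For row A, compute g(0), g(1), … with moves {4, 5, 6}:
k:     0  1  2  3  4  5  6  7  8
g(k):  0  0  0  0  1  1  1  1  2
So g(8) = 2.
Grundy values for row B (subtraction set {5, 6}):
g(0) = mex{} = 0
g(1) = mex{} = 0
g(2) = mex{} = 0
g(3) = mex{} = 0
g(4) = mex{} = 0
g(5) = mex{0} = 1
g(6) = mex{0} = 1
g(7) = mex{0} = 1
g(8) = mex{0} = 1
So g(8) = 1.
Grundy values for row C (subtraction set {2, 5, 7}):
g(0) = mex{} = 0
g(1) = mex{} = 0
g(2) = mex{0} = 1
g(3) = mex{0} = 1
g(4) = mex{1} = 0
g(5) = mex{0,1} = 2
g(6) = mex{0} = 1
g(7) = mex{0,1,2} = 3
g(8) = mex{0,1} = 2
g(9) = mex{0,1,3} = 2
g(10) = mex{1,2} = 0
g(11) = mex{0,1,2} = 3
So g(11) = 3.
For row D, compute g(0), g(1), … with moves {2, 3, 4, 7}:
k:     0  1  2  3  4  5  6  7  8  9 10 11
g(k):  0  0  1  1  2  2  0  3  1  4  2  0
So g(11) = 0.
By the Sprague-Grundy theorem, the Grundy value of a sum of independent games is the XOR of the component values.
Combined value = 2 XOR 1 XOR 3 XOR 0 = 0.

0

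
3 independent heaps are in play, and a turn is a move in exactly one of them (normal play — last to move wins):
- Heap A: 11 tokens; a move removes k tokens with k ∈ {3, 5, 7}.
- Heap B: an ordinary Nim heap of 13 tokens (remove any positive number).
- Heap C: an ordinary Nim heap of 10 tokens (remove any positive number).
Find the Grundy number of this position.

7

Build the Grundy sequence for heap A with g(k) = mex{g(k−s) : s ∈ {3, 5, 7}, s ≤ k}:
k:     0  1  2  3  4  5  6  7  8  9 10 11
g(k):  0  0  0  1  1  1  2  2  2  3  0  0
So g(11) = 0.
Heap B is a plain Nim heap of size 13, so its Grundy value is 13.
Heap C is a plain Nim heap of size 10, so its Grundy value is 10.
The value of a disjunctive sum is the nim-sum of the parts.
Combined value = 0 ⊕ 13 ⊕ 10 = 7.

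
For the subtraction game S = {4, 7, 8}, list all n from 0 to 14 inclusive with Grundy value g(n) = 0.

Build the Grundy sequence with g(k) = mex{g(k−s) : s ∈ {4, 7, 8}, s ≤ k}:
k:     0  1  2  3  4  5  6  7  8  9 10 11 12 13 14
g(k):  0  0  0  0  1  1  1  1  2  2  2  2  0  0  0
The P-positions (g = 0) in 0..14 are 0, 1, 2, 3, 12, 13, 14.

0, 1, 2, 3, 12, 13, 14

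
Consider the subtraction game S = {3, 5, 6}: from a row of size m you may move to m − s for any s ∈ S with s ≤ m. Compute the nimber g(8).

Build the Grundy sequence with g(k) = mex{g(k−s) : s ∈ {3, 5, 6}, s ≤ k}:
g(0) = mex{} = 0
g(1) = mex{} = 0
g(2) = mex{} = 0
g(3) = mex{0} = 1
g(4) = mex{0} = 1
g(5) = mex{0} = 1
g(6) = mex{0,1} = 2
g(7) = mex{0,1} = 2
g(8) = mex{0,1} = 2
So g(8) = 2.

2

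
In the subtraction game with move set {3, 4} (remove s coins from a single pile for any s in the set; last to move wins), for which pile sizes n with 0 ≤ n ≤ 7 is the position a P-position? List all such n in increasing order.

0, 1, 2, 7

Compute g(0), g(1), … for moves {3, 4}:
g(0) = mex{} = 0
g(1) = mex{} = 0
g(2) = mex{} = 0
g(3) = mex{0} = 1
g(4) = mex{0} = 1
g(5) = mex{0} = 1
g(6) = mex{0,1} = 2
g(7) = mex{1} = 0
The P-positions (g = 0) in 0..7 are 0, 1, 2, 7.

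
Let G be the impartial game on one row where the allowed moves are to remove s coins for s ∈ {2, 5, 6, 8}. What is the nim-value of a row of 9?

2

Build the Grundy sequence with g(k) = mex{g(k−s) : s ∈ {2, 5, 6, 8}, s ≤ k}:
g(0) = mex{} = 0
g(1) = mex{} = 0
g(2) = mex{0} = 1
g(3) = mex{0} = 1
g(4) = mex{1} = 0
g(5) = mex{0,1} = 2
g(6) = mex{0} = 1
g(7) = mex{0,1,2} = 3
g(8) = mex{0,1} = 2
g(9) = mex{0,1,3} = 2
So g(9) = 2.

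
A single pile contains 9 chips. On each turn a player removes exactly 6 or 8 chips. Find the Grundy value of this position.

1

Grundy values for subtraction set {6, 8}:
k:     0  1  2  3  4  5  6  7  8  9
g(k):  0  0  0  0  0  0  1  1  1  1
So g(9) = 1.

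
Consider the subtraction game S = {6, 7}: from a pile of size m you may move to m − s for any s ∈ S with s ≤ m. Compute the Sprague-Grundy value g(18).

Build the Grundy sequence with g(k) = mex{g(k−s) : s ∈ {6, 7}, s ≤ k}:
k:     0  1  2  3  4  5  6  7  8  9 10 11 12 13 14 15 16 17 18
g(k):  0  0  0  0  0  0  1  1  1  1  1  1  2  0  0  0  0  0  0
So g(18) = 0.

0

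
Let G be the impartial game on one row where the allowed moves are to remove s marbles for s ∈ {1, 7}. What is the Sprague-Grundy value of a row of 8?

0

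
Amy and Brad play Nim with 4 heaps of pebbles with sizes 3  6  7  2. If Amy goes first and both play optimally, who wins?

Brad wins

In binary:
  011  (3)
  110  (6)
  111  (7)
  010  (2)
  ---
  000  (0)
The nim-sum is 0, so this is a P-position: the player to move is in a losing position under optimal play; Amy is about to move from it and so loses — Brad wins.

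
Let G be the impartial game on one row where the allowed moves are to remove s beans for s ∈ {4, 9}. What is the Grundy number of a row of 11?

2

Compute g(0), g(1), … for moves {4, 9}:
k:     0  1  2  3  4  5  6  7  8  9 10 11
g(k):  0  0  0  0  1  1  1  1  0  2  2  2
So g(11) = 2.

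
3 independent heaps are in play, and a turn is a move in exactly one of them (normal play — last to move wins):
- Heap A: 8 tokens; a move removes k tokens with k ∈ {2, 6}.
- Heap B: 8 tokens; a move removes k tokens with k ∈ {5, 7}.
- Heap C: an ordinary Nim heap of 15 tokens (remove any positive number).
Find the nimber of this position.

14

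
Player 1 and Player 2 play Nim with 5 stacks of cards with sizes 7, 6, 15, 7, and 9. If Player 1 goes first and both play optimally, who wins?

Nim-sum: 7 XOR 6 XOR 15 XOR 7 XOR 9 = 0.
The nim-sum is 0, so this is a P-position: the player to move is in a losing position under optimal play; Player 1 is about to move from it and so loses — Player 2 wins.

Player 2 wins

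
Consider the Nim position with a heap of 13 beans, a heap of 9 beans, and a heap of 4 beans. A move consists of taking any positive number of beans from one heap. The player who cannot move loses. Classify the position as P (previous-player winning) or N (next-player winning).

Compute the nim-sum pairwise:
13 ⊕ 9 = 4
4 ⊕ 4 = 0
The nim-sum is 0, so this is a P-position: the player to move is in a losing position under optimal play.

P-position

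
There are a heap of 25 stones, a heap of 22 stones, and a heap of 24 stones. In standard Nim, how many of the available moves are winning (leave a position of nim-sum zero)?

3

Nim-sum: 25 ⊕ 22 ⊕ 24 = 23.
The overall nim-sum is X = 23. A heap of size p has a winning move iff p XOR X < p (reduce it to p XOR X).
  25: 25 XOR 23 = 14 < 25 — winning move (to 14).
  22: 22 XOR 23 = 1 < 22 — winning move (to 1).
  24: 24 XOR 23 = 15 < 24 — winning move (to 15).
That gives 3 winning moves.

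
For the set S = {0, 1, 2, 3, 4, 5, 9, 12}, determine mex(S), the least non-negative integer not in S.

6

The values 0, 1, 2, 3, 4, 5 are all present; 6 is the first non-negative integer missing from the set.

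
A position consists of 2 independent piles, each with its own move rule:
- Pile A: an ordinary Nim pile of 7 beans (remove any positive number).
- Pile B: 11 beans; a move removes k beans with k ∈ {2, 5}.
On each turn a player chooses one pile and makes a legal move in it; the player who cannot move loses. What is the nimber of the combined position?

7

Pile A is a plain Nim pile of size 7, so its Grundy value is 7.
Build the Grundy sequence for pile B with g(k) = mex{g(k−s) : s ∈ {2, 5}, s ≤ k}:
g(0) = mex{} = 0
g(1) = mex{} = 0
g(2) = mex{0} = 1
g(3) = mex{0} = 1
g(4) = mex{1} = 0
g(5) = mex{0,1} = 2
g(6) = mex{0} = 1
g(7) = mex{1,2} = 0
g(8) = mex{1} = 0
g(9) = mex{0} = 1
g(10) = mex{0,2} = 1
g(11) = mex{1} = 0
So g(11) = 0.
The value of a disjunctive sum is the nim-sum of the parts.
Combined value = 7 XOR 0 = 7.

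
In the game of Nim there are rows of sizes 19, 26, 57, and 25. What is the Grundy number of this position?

41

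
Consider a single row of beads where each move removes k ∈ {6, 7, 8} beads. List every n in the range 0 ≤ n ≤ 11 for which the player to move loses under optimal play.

0, 1, 2, 3, 4, 5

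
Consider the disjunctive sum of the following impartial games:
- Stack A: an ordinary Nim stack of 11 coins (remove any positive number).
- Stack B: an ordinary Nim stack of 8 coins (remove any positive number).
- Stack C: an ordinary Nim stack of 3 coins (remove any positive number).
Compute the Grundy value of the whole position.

0

Stack A is a plain Nim stack of size 11, so its Grundy value is 11.
Stack B is a plain Nim stack of size 8, so its Grundy value is 8.
Stack C is a plain Nim stack of size 3, so its Grundy value is 3.
By the Sprague-Grundy theorem, the Grundy value of a sum of independent games is the XOR of the component values.
Combined value = 11 XOR 8 XOR 3 = 0.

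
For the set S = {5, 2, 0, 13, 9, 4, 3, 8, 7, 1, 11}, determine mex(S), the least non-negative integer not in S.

The values 0, 1, 2, 3, 4, 5 are all present; 6 is the first non-negative integer missing from the set.

6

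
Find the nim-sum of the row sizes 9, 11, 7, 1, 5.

1

Compute the nim-sum pairwise:
9 XOR 11 = 2
2 XOR 7 = 5
5 XOR 1 = 4
4 XOR 5 = 1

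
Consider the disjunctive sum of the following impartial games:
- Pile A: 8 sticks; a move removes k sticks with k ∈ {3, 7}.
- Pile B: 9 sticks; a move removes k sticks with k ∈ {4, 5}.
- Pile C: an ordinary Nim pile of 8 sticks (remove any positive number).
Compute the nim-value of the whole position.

For pile A, compute g(0), g(1), … with moves {3, 7}:
k:     0  1  2  3  4  5  6  7  8
g(k):  0  0  0  1  1  1  0  2  2
So g(8) = 2.
Build the Grundy sequence for pile B with g(k) = mex{g(k−s) : s ∈ {4, 5}, s ≤ k}:
g(0) = mex{} = 0
g(1) = mex{} = 0
g(2) = mex{} = 0
g(3) = mex{} = 0
g(4) = mex{0} = 1
g(5) = mex{0} = 1
g(6) = mex{0} = 1
g(7) = mex{0} = 1
g(8) = mex{0,1} = 2
g(9) = mex{1} = 0
So g(9) = 0.
Pile C is a plain Nim pile of size 8, so its Grundy value is 8.
By the Sprague-Grundy theorem, the Grundy value of a sum of independent games is the XOR of the component values.
Combined value = 2 XOR 0 XOR 8 = 10.

10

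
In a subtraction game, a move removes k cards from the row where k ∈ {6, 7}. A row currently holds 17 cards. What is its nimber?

0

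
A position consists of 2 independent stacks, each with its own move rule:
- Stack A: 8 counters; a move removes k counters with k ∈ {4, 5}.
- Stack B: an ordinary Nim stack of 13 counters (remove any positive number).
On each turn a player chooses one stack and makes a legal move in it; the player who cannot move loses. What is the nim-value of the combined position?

15

Build the Grundy sequence for stack A with g(k) = mex{g(k−s) : s ∈ {4, 5}, s ≤ k}:
g(0) = mex{} = 0
g(1) = mex{} = 0
g(2) = mex{} = 0
g(3) = mex{} = 0
g(4) = mex{0} = 1
g(5) = mex{0} = 1
g(6) = mex{0} = 1
g(7) = mex{0} = 1
g(8) = mex{0,1} = 2
So g(8) = 2.
Stack B is a plain Nim stack of size 13, so its Grundy value is 13.
The value of a disjunctive sum is the nim-sum of the parts.
Combined value = 2 XOR 13 = 15.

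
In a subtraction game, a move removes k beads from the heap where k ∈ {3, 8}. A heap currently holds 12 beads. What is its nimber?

0

Build the Grundy sequence with g(k) = mex{g(k−s) : s ∈ {3, 8}, s ≤ k}:
k:     0  1  2  3  4  5  6  7  8  9 10 11 12
g(k):  0  0  0  1  1  1  0  0  2  1  1  0  0
So g(12) = 0.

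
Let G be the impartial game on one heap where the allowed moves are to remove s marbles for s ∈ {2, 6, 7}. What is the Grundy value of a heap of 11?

1

Build the Grundy sequence with g(k) = mex{g(k−s) : s ∈ {2, 6, 7}, s ≤ k}:
k:     0  1  2  3  4  5  6  7  8  9 10 11
g(k):  0  0  1  1  0  0  1  1  2  0  3  1
So g(11) = 1.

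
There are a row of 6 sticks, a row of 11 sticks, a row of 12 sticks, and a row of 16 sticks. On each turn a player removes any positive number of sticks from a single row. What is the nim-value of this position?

17

Nim-sum: 6 XOR 11 XOR 12 XOR 16 = 17.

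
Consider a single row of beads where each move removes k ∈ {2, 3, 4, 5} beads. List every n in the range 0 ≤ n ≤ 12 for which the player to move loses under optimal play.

Grundy values for subtraction set {2, 3, 4, 5}:
g(0) = mex{} = 0
g(1) = mex{} = 0
g(2) = mex{0} = 1
g(3) = mex{0} = 1
g(4) = mex{0,1} = 2
g(5) = mex{0,1} = 2
g(6) = mex{0,1,2} = 3
g(7) = mex{1,2} = 0
g(8) = mex{1,2,3} = 0
g(9) = mex{0,2,3} = 1
g(10) = mex{0,2,3} = 1
g(11) = mex{0,1,3} = 2
g(12) = mex{0,1} = 2
The P-positions (g = 0) in 0..12 are 0, 1, 7, 8.

0, 1, 7, 8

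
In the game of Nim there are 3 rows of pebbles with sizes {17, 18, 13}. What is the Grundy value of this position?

14

In binary:
  10001  (17)
  10010  (18)
  01101  (13)
  -----
  01110  (14)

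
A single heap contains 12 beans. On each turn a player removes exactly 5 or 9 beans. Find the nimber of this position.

Build the Grundy sequence with g(k) = mex{g(k−s) : s ∈ {5, 9}, s ≤ k}:
k:     0  1  2  3  4  5  6  7  8  9 10 11 12
g(k):  0  0  0  0  0  1  1  1  1  1  2  2  2
So g(12) = 2.

2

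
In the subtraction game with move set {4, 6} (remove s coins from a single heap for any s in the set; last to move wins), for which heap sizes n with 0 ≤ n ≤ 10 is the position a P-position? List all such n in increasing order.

0, 1, 2, 3, 10

Compute g(0), g(1), … for moves {4, 6}:
k:     0  1  2  3  4  5  6  7  8  9 10
g(k):  0  0  0  0  1  1  1  1  2  2  0
The P-positions (g = 0) in 0..10 are 0, 1, 2, 3, 10.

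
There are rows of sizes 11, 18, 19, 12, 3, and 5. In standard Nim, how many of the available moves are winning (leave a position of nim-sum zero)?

Bitwise XOR of the heap sizes:
  01011  (11)
  10010  (18)
  10011  (19)
  01100  (12)
  00011  (3)
  00101  (5)
  -----
  00000  (0)
The nim-sum is already 0, so every move leaves a nonzero nim-sum — there are no winning moves.

0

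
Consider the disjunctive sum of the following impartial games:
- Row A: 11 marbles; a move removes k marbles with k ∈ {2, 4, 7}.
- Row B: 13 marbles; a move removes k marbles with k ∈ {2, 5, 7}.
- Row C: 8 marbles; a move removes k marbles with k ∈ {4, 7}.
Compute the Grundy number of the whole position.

3

Grundy values for row A (subtraction set {2, 4, 7}):
k:     0  1  2  3  4  5  6  7  8  9 10 11
g(k):  0  0  1  1  2  2  0  3  1  0  2  1
So g(11) = 1.
Grundy values for row B (subtraction set {2, 5, 7}):
g(0) = mex{} = 0
g(1) = mex{} = 0
g(2) = mex{0} = 1
g(3) = mex{0} = 1
g(4) = mex{1} = 0
g(5) = mex{0,1} = 2
g(6) = mex{0} = 1
g(7) = mex{0,1,2} = 3
g(8) = mex{0,1} = 2
g(9) = mex{0,1,3} = 2
g(10) = mex{1,2} = 0
g(11) = mex{0,1,2} = 3
g(12) = mex{0,2,3} = 1
g(13) = mex{1,2,3} = 0
So g(13) = 0.
For row C, compute g(0), g(1), … with moves {4, 7}:
k:     0  1  2  3  4  5  6  7  8
g(k):  0  0  0  0  1  1  1  1  2
So g(8) = 2.
By the Sprague-Grundy theorem, the Grundy value of a sum of independent games is the XOR of the component values.
Combined value = 1 ⊕ 0 ⊕ 2 = 3.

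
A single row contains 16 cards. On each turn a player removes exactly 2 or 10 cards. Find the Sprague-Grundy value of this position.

Build the Grundy sequence with g(k) = mex{g(k−s) : s ∈ {2, 10}, s ≤ k}:
k:     0  1  2  3  4  5  6  7  8  9 10 11 12 13 14 15 16
g(k):  0  0  1  1  0  0  1  1  0  0  1  1  0  0  1  1  0
So g(16) = 0.

0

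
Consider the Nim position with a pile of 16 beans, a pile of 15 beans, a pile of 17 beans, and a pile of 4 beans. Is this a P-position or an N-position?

Nim-sum: 16 XOR 15 XOR 17 XOR 4 = 10.
The nim-sum is 10 ≠ 0, so this is an N-position: the player to move can win.

N-position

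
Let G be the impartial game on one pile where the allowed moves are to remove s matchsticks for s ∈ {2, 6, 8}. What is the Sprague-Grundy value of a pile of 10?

Grundy values for subtraction set {2, 6, 8}:
k:     0  1  2  3  4  5  6  7  8  9 10
g(k):  0  0  1  1  0  0  1  1  2  2  3
So g(10) = 3.

3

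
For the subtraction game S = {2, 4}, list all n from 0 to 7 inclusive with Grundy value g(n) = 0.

0, 1, 6, 7

Build the Grundy sequence with g(k) = mex{g(k−s) : s ∈ {2, 4}, s ≤ k}:
g(0) = mex{} = 0
g(1) = mex{} = 0
g(2) = mex{0} = 1
g(3) = mex{0} = 1
g(4) = mex{0,1} = 2
g(5) = mex{0,1} = 2
g(6) = mex{1,2} = 0
g(7) = mex{1,2} = 0
The P-positions (g = 0) in 0..7 are 0, 1, 6, 7.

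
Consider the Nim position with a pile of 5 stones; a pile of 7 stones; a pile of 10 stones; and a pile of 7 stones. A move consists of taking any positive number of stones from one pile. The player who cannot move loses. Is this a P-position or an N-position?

In binary:
  0101  (5)
  0111  (7)
  1010  (10)
  0111  (7)
  ----
  1111  (15)
The nim-sum is 15 ≠ 0, so this is an N-position: the player to move can win.

N-position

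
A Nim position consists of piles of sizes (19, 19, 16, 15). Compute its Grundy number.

31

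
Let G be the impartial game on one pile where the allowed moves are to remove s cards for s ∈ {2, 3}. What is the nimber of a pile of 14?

Compute g(0), g(1), … for moves {2, 3}:
k:     0  1  2  3  4  5  6  7  8  9 10 11 12 13 14
g(k):  0  0  1  1  2  0  0  1  1  2  0  0  1  1  2
So g(14) = 2.

2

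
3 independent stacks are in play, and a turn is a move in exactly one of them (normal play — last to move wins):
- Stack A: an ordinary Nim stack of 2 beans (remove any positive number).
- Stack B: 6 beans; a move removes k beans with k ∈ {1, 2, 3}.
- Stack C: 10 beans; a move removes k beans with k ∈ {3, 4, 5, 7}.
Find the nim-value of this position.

0

Stack A is a plain Nim stack of size 2, so its Grundy value is 2.
Grundy values for stack B (subtraction set {1, 2, 3}):
g(0) = mex{} = 0
g(1) = mex{0} = 1
g(2) = mex{0,1} = 2
g(3) = mex{0,1,2} = 3
g(4) = mex{1,2,3} = 0
g(5) = mex{0,2,3} = 1
g(6) = mex{0,1,3} = 2
So g(6) = 2.
Build the Grundy sequence for stack C with g(k) = mex{g(k−s) : s ∈ {3, 4, 5, 7}, s ≤ k}:
g(0) = mex{} = 0
g(1) = mex{} = 0
g(2) = mex{} = 0
g(3) = mex{0} = 1
g(4) = mex{0} = 1
g(5) = mex{0} = 1
g(6) = mex{0,1} = 2
g(7) = mex{0,1} = 2
g(8) = mex{0,1} = 2
g(9) = mex{0,1,2} = 3
g(10) = mex{1,2} = 0
So g(10) = 0.
By the Sprague-Grundy theorem, the Grundy value of a sum of independent games is the XOR of the component values.
Combined value = 2 XOR 2 XOR 0 = 0.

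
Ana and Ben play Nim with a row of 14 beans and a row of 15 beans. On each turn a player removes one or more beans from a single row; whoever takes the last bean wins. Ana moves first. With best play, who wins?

Ana wins

Compute the nim-sum pairwise:
14 ^ 15 = 1
The nim-sum is 1 ≠ 0, so this is an N-position: the player to move can win; Ana has a winning move.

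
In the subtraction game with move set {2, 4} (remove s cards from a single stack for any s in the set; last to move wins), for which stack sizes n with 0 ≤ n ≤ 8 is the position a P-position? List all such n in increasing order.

0, 1, 6, 7

Compute g(0), g(1), … for moves {2, 4}:
g(0) = mex{} = 0
g(1) = mex{} = 0
g(2) = mex{0} = 1
g(3) = mex{0} = 1
g(4) = mex{0,1} = 2
g(5) = mex{0,1} = 2
g(6) = mex{1,2} = 0
g(7) = mex{1,2} = 0
g(8) = mex{0,2} = 1
The P-positions (g = 0) in 0..8 are 0, 1, 6, 7.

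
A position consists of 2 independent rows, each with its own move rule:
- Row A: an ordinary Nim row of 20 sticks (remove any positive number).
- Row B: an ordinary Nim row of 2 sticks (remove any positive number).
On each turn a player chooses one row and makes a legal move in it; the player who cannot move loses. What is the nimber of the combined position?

Row A is a plain Nim row of size 20, so its Grundy value is 20.
Row B is a plain Nim row of size 2, so its Grundy value is 2.
By the Sprague-Grundy theorem, the Grundy value of a sum of independent games is the XOR of the component values.
Combined value = 20 XOR 2 = 22.

22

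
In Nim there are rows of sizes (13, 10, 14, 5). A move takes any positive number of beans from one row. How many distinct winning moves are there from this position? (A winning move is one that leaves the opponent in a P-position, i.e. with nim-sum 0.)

3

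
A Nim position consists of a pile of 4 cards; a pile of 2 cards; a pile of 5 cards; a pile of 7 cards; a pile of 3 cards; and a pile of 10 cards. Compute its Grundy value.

Nim-sum: 4 ⊕ 2 ⊕ 5 ⊕ 7 ⊕ 3 ⊕ 10 = 13.

13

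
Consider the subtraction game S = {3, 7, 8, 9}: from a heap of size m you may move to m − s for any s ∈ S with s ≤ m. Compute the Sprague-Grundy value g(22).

0

Compute g(0), g(1), … for moves {3, 7, 8, 9}:
k:     0  1  2  3  4  5  6  7  8  9 10 11 12 13 14 15 16 17 18 19 20 21 22
g(k):  0  0  0  1  1  1  0  2  2  1  3  3  0  2  4  1  0  0  0  1  1  1  0
So g(22) = 0.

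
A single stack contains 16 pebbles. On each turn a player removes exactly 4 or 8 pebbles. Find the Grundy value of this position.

Compute g(0), g(1), … for moves {4, 8}:
k:     0  1  2  3  4  5  6  7  8  9 10 11 12 13 14 15 16
g(k):  0  0  0  0  1  1  1  1  2  2  2  2  0  0  0  0  1
So g(16) = 1.

1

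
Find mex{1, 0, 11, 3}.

The values 0, 1 are all present; 2 is the first non-negative integer missing from the set.

2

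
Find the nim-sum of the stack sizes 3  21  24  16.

30

Nim-sum: 3 XOR 21 XOR 24 XOR 16 = 30.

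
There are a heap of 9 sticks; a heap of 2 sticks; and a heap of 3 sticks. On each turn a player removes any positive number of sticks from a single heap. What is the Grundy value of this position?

8

Nim-sum: 9 ^ 2 ^ 3 = 8.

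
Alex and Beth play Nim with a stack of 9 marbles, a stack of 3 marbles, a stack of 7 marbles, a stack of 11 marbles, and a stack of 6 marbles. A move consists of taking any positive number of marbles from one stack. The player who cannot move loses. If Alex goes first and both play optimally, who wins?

Beth wins

Nim-sum: 9 XOR 3 XOR 7 XOR 11 XOR 6 = 0.
The nim-sum is 0, so this is a P-position: the player to move is in a losing position under optimal play; Alex is about to move from it and so loses — Beth wins.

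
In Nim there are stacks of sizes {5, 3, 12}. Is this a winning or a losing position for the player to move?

Bitwise XOR of the heap sizes:
  0101  (5)
  0011  (3)
  1100  (12)
  ----
  1010  (10)
The nim-sum is 10 ≠ 0, so this is an N-position: the player to move can win.

Winning position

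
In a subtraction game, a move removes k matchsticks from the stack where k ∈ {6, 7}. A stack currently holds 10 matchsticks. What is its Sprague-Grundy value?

1

Grundy values for subtraction set {6, 7}:
k:     0  1  2  3  4  5  6  7  8  9 10
g(k):  0  0  0  0  0  0  1  1  1  1  1
So g(10) = 1.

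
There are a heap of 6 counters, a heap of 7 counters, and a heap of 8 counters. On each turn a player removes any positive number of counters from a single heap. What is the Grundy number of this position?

9

Compute the nim-sum pairwise:
6 ⊕ 7 = 1
1 ⊕ 8 = 9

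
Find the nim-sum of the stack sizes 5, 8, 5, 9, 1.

0

Bitwise XOR of the heap sizes:
  0101  (5)
  1000  (8)
  0101  (5)
  1001  (9)
  0001  (1)
  ----
  0000  (0)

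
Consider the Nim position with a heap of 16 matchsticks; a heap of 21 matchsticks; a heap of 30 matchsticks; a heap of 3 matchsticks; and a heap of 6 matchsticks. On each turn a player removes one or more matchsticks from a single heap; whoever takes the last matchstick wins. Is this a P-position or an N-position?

In binary:
  10000  (16)
  10101  (21)
  11110  (30)
  00011  (3)
  00110  (6)
  -----
  11110  (30)
The nim-sum is 30 ≠ 0, so this is an N-position: the player to move can win.

N-position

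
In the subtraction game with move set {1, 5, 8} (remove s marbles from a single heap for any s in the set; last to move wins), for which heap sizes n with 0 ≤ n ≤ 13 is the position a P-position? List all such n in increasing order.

Compute g(0), g(1), … for moves {1, 5, 8}:
g(0) = mex{} = 0
g(1) = mex{0} = 1
g(2) = mex{1} = 0
g(3) = mex{0} = 1
g(4) = mex{1} = 0
g(5) = mex{0} = 1
g(6) = mex{1} = 0
g(7) = mex{0} = 1
g(8) = mex{0,1} = 2
g(9) = mex{0,1,2} = 3
g(10) = mex{0,1,3} = 2
g(11) = mex{0,1,2} = 3
g(12) = mex{0,1,3} = 2
g(13) = mex{1,2} = 0
The P-positions (g = 0) in 0..13 are 0, 2, 4, 6, 13.

0, 2, 4, 6, 13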